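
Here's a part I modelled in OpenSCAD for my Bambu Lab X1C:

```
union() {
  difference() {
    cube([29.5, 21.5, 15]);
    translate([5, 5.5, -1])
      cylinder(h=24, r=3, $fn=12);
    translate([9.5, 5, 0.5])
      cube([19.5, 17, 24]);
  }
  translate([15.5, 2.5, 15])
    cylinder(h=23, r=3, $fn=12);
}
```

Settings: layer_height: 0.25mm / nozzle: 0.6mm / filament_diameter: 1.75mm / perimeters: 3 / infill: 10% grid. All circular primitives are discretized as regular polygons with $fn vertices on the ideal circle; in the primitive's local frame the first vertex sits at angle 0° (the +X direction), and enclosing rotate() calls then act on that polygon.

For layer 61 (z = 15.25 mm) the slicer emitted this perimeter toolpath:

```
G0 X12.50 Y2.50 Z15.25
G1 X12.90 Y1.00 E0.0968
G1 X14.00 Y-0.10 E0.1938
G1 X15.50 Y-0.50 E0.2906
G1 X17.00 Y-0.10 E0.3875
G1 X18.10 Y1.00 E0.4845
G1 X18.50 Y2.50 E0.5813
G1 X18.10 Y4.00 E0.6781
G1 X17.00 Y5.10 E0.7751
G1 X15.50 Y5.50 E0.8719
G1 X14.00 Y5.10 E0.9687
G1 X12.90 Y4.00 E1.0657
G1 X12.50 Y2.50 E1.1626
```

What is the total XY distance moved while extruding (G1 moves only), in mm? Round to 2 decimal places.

18.64 mm

Sum the Euclidean lengths of each G1 segment: total = 18.64 mm.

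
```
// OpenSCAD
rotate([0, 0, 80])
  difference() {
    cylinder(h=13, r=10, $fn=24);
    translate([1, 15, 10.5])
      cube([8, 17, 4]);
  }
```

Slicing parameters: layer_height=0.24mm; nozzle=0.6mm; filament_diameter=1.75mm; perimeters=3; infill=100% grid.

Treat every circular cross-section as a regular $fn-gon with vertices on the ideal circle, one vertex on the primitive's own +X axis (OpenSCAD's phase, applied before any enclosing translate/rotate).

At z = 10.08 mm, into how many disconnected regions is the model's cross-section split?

1

At z = 10.08 mm: the r=10 cylinder contributes a regular 24-gon of circumradius 10; the cube at (1, 15) is not intersected at this z (z outside [10.5, 14.5]); Taking the first minus the rest: none of the subtracted shapes is present at this height, so the r=10 cylinder is unchanged — 1 connected region; (rotated 80° about Z; rotation is an isometry so areas/perimeters/island counts are preserved). The result has 1 disconnected region.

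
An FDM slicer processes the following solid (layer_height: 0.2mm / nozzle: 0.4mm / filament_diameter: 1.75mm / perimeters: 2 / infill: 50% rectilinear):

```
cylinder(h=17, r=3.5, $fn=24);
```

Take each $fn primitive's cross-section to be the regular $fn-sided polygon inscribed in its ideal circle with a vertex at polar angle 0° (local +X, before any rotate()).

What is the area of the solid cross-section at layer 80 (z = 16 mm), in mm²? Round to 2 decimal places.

38.05 mm²

At z = 16 mm: the cylinder: section is a regular 24-gon, circumradius r=3.5 (area = (24/2)·3.500²·sin(360°/24) = 38.05 mm²). Overall, the cross-section is a single solid region. Net area = 38.05 mm².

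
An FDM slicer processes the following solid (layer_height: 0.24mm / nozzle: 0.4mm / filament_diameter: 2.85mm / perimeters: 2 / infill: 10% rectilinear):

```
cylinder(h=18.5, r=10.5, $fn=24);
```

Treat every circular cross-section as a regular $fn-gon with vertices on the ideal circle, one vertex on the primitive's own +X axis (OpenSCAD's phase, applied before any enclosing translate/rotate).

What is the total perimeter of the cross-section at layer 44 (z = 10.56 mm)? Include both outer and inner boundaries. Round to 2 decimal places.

At z = 10.56 mm: the cylinder: section is a regular 24-gon, circumradius r=10.5 (perimeter = 2·24·10.500·sin(180°/24) = 65.79 mm). Overall, the cross-section is a single solid region. Total boundary length (outer) = 65.79 mm.

65.79 mm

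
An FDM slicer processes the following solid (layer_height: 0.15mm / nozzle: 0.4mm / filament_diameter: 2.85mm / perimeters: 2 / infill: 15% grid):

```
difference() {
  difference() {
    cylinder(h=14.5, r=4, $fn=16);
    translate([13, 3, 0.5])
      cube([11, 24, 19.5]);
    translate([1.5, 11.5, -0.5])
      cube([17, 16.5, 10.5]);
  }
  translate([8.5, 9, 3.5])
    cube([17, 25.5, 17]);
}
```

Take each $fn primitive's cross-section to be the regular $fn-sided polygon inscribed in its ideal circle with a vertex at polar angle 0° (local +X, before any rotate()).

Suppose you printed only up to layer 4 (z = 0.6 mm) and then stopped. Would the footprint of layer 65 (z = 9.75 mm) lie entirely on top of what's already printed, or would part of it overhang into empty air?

entirely on top

Compare the two slices. At z = 0.6: the r=4 cylinder gives a regular 16-gon of circumradius 4 (constant along its height) (area = (16/2)·4.000²·sin(360°/16) = 48.98 mm²); the 11×24 cube at (13, 3) contributes its full rectangle (area 264.00 mm²); the cube at (1.5, 11.5) is present — its section is the full 17×16.5 rectangle (area 280.50 mm²); Subtracting the remaining from the first: starting from the r=4 cylinder (48.98 mm²), the 11×24 cube at (13, 3) misses the remaining region (no effect); the 17×16.5 cube at (1.5, 11.5) misses the remaining region (no effect) — area = 48.98 mm²; the cube at (8.5, 9) is not intersected at this z (z outside [3.5, 20.5]); Subtracting the remaining from the first: none of the subtracted shapes is present at this height, so that combined region is unchanged — area = 48.98 mm². At z = 9.75: the r=4 cylinder gives a regular 16-gon of circumradius 4 (constant along its height) (area = (16/2)·4.000²·sin(360°/16) = 48.98 mm²); the cube at (13, 3) (footprint 11×24) is included at this height (area 264.00 mm²); the 17×16.5 cube at (1.5, 11.5) contributes its full rectangle (area 280.50 mm²); Subtracting the remaining from the first: starting from the r=4 cylinder (48.98 mm²), the 11×24 cube at (13, 3) misses the remaining region (no effect); the 17×16.5 cube at (1.5, 11.5) misses the remaining region (no effect) — area = 48.98 mm²; the cube at (8.5, 9) (footprint 17×25.5) is included at this height (area 433.50 mm²); After the difference (first − rest): starting from the result so far (48.98 mm²), the 17×25.5 cube at (8.5, 9) misses the remaining region (no effect) — area = 48.98 mm². Checking containment: the cross-section at z = 9.75 is a subset of the cross-section at z = 0.6.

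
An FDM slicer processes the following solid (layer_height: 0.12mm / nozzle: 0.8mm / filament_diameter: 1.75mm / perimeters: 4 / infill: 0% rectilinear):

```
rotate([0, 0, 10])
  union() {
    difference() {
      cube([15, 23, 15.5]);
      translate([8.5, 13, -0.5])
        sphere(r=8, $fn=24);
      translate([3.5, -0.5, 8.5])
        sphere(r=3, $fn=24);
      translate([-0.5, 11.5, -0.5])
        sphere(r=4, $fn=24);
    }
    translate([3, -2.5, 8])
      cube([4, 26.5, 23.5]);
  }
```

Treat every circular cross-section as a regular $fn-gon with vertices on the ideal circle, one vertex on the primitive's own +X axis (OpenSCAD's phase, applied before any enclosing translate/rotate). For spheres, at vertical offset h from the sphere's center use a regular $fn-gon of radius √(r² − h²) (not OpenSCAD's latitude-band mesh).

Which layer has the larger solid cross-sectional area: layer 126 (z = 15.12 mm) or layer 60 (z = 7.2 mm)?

layer 126 (z = 15.12 mm)

Layer 126 (z = 15.12): the cube is present — its section is the full 15×23 rectangle (area 345.00 mm²); the sphere at (8.5, 13) is not intersected at this z (|z−center|=15.620 > r=8); the sphere at (3.5, -0.5) is absent (|z−center|=6.620 > r=3); the sphere at (-0.5, 11.5) is absent (|z−center|=15.620 > r=4); Taking the first minus the rest: none of the subtracted shapes is present at this height, so the 15×23 cube is unchanged — area = 345.00 mm²; the cube at (3, -2.5) is present — its section is the full 4×26.5 rectangle (area 106.00 mm²); Merging all regions: the regions partially overlap — summed areas 451.00 mm² minus the doubly-counted overlap 92.00 mm² gives 359.00 mm² — area = 359.00 mm²; (rotated 10° about Z; rotation is an isometry so areas/perimeters/island counts are preserved). So its area = 359.00 mm². Layer 60 (z = 7.2): the cube is present — its section is the full 15×23 rectangle (area 345.00 mm²); the r=8 sphere at (8.5, 13) contributes a regular 24-gon of circumradius √(8²−7.7²) = 2.170 (area = (24/2)·2.170²·sin(360°/24) = 14.63 mm²); the sphere at (3.5, -0.5): section is a regular 24-gon, circumradius = √(r²−h²) = √(3²−1.3²) = 2.704 (area = (24/2)·2.704²·sin(360°/24) = 22.70 mm²); the sphere at (-0.5, 11.5) does not reach this height (|z−center|=7.700 > r=4); Taking the first minus the rest: starting from the 15×23 cube (345.00 mm²), the r=8 sphere at (8.5, 13) lies wholly inside it (removes its full 14.63 mm² and its 13.60 mm outline becomes a hole wall); the r=3 sphere at (3.5, -0.5) partially overlaps it — only the 8.68 mm² overlap (of its 22.70 mm²) is removed, clipping the outline — area = 321.69 mm²; the cube at (3, -2.5) is absent (z outside [8, 31.5]); Merging all regions: only the result so far is present, so the union is just that shape — area = 321.69 mm²; (rotated 10° about Z; rotation is an isometry so areas/perimeters/island counts are preserved). So its area = 321.69 mm². Layer 126 is larger (359.00 vs 321.69 mm²).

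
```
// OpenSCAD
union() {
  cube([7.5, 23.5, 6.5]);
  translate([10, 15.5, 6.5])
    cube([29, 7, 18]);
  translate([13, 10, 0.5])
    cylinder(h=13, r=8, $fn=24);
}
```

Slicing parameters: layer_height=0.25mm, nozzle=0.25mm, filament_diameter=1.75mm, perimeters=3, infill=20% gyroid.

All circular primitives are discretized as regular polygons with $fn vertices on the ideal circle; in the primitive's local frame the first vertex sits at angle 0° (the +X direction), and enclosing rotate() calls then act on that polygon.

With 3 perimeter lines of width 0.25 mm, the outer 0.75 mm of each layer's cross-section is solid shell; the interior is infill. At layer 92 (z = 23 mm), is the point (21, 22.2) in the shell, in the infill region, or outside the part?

At z = 23 mm: the cube is absent (z outside [0, 6.5]); the cube at (10, 15.5) (footprint 29×7) is included at this height; the cylinder at (13, 10) is absent (z outside [0.5, 13.5]); Merging all regions: only the 29×7 cube at (10, 15.5) is present, so the union is just that shape — 1 connected region. Overall, the cross-section is a single solid region. The nearest boundary edge runs (39.00, 22.50)→(10.00, 22.50); distance from the point to it = 0.30 mm. The point is inside the cross-section, 0.30 mm from the nearest boundary — within the 0.75 mm shell band (3 × 0.25).

shell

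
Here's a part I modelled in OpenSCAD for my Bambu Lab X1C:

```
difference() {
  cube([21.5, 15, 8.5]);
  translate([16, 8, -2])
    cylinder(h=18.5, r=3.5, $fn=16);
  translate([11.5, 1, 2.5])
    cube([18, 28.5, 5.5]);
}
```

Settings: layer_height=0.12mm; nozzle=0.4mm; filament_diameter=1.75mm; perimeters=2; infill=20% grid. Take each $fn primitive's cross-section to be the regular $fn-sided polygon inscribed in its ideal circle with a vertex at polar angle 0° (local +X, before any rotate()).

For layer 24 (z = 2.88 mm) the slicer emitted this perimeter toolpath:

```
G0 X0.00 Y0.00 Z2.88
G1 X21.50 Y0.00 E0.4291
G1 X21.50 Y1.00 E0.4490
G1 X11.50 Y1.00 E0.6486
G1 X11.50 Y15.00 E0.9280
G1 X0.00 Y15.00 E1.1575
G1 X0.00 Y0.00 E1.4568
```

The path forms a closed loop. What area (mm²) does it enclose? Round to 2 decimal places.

Apply the shoelace formula to the sequence of (X, Y) vertices; enclosed area = 182.50 mm².

182.50 mm²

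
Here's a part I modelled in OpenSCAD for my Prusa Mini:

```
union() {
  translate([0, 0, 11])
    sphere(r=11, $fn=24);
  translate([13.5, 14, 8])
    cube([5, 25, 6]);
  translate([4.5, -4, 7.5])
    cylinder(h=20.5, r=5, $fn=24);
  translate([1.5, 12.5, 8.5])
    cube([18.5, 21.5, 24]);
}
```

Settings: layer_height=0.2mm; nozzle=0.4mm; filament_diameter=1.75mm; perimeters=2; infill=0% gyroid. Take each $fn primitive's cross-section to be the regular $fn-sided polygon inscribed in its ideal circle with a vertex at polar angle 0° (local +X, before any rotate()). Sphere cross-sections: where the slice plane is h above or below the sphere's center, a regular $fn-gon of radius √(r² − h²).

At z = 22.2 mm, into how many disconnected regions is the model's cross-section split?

2

At z = 22.2 mm: the sphere does not reach this height (|z−center|=11.200 > r=11); the cube at (13.5, 14) is not intersected at this z (z outside [8, 14]); the r=5 cylinder at (4.5, -4) gives a regular 24-gon of circumradius 5 (constant along its height); the cube at (1.5, 12.5) is present — its section is the full 18.5×21.5 rectangle; Taking the union: the 2 present regions are separate (no shared area or edge), so areas and boundary lengths simply add and each stays a separate island — 2 connected regions. The result has 2 disconnected regions.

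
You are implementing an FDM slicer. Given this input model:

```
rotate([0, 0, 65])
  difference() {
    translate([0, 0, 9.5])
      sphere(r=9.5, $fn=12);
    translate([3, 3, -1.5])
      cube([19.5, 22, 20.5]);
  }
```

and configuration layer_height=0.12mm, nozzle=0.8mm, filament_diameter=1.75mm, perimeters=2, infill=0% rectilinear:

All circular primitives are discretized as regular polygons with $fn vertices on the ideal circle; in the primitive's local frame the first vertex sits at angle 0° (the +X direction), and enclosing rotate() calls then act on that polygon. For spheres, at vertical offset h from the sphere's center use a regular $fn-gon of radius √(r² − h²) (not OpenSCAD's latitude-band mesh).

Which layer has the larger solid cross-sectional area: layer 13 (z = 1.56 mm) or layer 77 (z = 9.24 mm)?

layer 77 (z = 9.24 mm)

Layer 13 (z = 1.56): the r=9.5 sphere slices to a regular 12-gon of circumradius 5.216 (√(r²−h²) with h=7.94 from center) (area = (12/2)·5.216²·sin(360°/12) = 81.62 mm²); the 19.5×22 cube at (3, 3) contributes its full rectangle (area 429.00 mm²); Subtracting the remaining from the first: starting from the r=9.5 sphere (81.62 mm²), the 19.5×22 cube at (3, 3) partially overlaps it — only the 0.63 mm² overlap (of its 429.00 mm²) is removed, clipping the outline — area = 80.99 mm²; (whole slice rotated 65° about Z — lengths, areas and connectivity unchanged). So its area = 80.99 mm². Layer 77 (z = 9.24): the r=9.5 sphere contributes a regular 12-gon of circumradius √(9.5²−0.26²) = 9.496 (area = (12/2)·9.496²·sin(360°/12) = 270.55 mm²); the cube at (3, 3) (footprint 19.5×22) is included at this height (area 429.00 mm²); Subtracting the remaining from the first: starting from the r=9.5 sphere (270.55 mm²), the 19.5×22 cube at (3, 3) partially overlaps it — only the 22.07 mm² overlap (of its 429.00 mm²) is removed, clipping the outline — area = 248.48 mm²; (rotated 65° about Z; rotation is an isometry so areas/perimeters/island counts are preserved). So its area = 248.48 mm². Layer 77 is larger (248.48 vs 80.99 mm²).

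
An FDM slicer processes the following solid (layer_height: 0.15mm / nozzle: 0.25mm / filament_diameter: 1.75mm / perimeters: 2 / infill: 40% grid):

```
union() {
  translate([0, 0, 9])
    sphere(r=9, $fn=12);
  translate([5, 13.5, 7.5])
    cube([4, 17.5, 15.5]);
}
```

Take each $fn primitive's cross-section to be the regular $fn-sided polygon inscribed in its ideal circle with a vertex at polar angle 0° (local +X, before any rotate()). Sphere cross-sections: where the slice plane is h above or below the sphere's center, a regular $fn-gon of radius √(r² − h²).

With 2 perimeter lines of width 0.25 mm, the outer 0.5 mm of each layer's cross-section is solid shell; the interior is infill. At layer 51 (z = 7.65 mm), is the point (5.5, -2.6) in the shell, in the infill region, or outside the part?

At z = 7.65 mm: the r=9 sphere slices to a regular 12-gon of circumradius 8.898 (√(r²−h²) with h=1.35 from center); the 4×17.5 cube at (5, 13.5) contributes its full rectangle; Combining (union): the 2 present regions are separate (no shared area or edge), so areas and boundary lengths simply add and each stays a separate island — 2 connected regions. Overall, the cross-section has 2 separate islands. The nearest boundary edge runs (8.90, 0.00)→(7.71, -4.45); distance from the point to it = 2.61 mm. (Shell/infill is judged within the island containing the point — the largest one.) The point is inside the cross-section and 2.61 mm from the nearest boundary — more than the 0.5 mm shell width (2 × 0.25), so it's in the infill interior.

infill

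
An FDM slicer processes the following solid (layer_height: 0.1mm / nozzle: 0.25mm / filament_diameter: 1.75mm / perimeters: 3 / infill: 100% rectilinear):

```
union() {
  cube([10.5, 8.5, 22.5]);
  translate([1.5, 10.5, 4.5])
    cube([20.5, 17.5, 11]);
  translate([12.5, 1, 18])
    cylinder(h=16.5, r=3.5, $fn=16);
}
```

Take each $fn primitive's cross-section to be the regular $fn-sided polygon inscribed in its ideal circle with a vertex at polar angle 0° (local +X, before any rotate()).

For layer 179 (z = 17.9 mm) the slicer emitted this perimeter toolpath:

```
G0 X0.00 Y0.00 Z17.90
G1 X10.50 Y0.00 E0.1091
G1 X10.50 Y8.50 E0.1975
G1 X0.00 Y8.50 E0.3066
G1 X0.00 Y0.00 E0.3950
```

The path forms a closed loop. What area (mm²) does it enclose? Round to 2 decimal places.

Apply the shoelace formula to the sequence of (X, Y) vertices; enclosed area = 89.25 mm².

89.25 mm²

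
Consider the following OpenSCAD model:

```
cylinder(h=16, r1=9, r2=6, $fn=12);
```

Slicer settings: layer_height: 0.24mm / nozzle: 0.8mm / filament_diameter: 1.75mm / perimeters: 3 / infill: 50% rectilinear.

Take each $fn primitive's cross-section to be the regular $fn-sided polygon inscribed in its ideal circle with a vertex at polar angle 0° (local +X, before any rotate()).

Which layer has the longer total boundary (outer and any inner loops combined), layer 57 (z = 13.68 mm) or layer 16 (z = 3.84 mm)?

Layer 57 (z = 13.68): the cone (r1=9→r2=6) has section circumradius 6.435 here — a regular 12-gon (perimeter = 2·12·6.435·sin(180°/12) = 39.97 mm). So its perimeter = 39.97 mm. Layer 16 (z = 3.84): the cone (r1=9→r2=6) has section circumradius 8.280 here — a regular 12-gon (perimeter = 2·12·8.280·sin(180°/12) = 51.43 mm). So its perimeter = 51.43 mm. Layer 16 is larger (51.43 vs 39.97 mm).

layer 16 (z = 3.84 mm)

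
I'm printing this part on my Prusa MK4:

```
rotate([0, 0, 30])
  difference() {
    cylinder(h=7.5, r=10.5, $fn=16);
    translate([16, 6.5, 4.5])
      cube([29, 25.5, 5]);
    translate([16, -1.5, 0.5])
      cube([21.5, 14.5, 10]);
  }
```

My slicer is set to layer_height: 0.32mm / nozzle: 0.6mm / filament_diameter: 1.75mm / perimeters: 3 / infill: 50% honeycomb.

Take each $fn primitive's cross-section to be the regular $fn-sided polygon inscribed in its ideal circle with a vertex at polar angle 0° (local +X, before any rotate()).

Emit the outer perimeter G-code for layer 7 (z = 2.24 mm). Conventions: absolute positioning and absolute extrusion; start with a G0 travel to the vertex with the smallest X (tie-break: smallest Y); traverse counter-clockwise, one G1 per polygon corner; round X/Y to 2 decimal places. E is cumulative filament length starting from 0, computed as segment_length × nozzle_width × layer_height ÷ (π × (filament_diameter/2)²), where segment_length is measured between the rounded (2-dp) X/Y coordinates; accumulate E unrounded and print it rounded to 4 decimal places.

G0 X-10.41 Y-1.37 Z2.24
G1 X-9.09 Y-5.25 E0.3272
G1 X-6.39 Y-8.33 E0.6541
G1 X-2.72 Y-10.14 E0.9808
G1 X1.37 Y-10.41 E1.3079
G1 X5.25 Y-9.09 E1.6351
G1 X8.33 Y-6.39 E1.9620
G1 X10.14 Y-2.72 E2.2887
G1 X10.41 Y1.37 E2.6159
G1 X9.09 Y5.25 E2.9430
G1 X6.39 Y8.33 E3.2700
G1 X2.72 Y10.14 E3.5966
G1 X-1.37 Y10.41 E3.9238
G1 X-5.25 Y9.09 E4.2510
G1 X-8.33 Y6.39 E4.5779
G1 X-10.14 Y2.72 E4.9046
G1 X-10.41 Y-1.37 E5.2318

At z = 2.24 mm: the r=10.5 cylinder contributes a regular 16-gon of circumradius 10.5; the cube at (16, 6.5) is absent (z outside [4.5, 9.5]); the cube at (16, -1.5) is present — its section is the full 21.5×14.5 rectangle; Subtracting the remaining from the first: starting from the r=10.5 cylinder, the 21.5×14.5 cube at (16, -1.5) misses the remaining region (no effect) — 1 connected region; (whole slice rotated 30° about Z — lengths, areas and connectivity unchanged). The outline is a single polygon with 16 vertices. Extrusion per mm of travel: 0.6 × 0.32 / (π × 0.875²) = 0.079824. Accumulating E over each segment gives final E = 5.2318.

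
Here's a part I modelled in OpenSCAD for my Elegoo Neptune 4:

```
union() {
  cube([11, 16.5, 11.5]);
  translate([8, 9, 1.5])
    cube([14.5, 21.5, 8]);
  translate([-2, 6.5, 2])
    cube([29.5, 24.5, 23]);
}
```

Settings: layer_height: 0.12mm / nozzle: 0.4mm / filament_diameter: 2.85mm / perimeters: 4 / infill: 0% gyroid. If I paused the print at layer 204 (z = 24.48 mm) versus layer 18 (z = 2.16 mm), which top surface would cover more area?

layer 18 (z = 2.16 mm)

Layer 204 (z = 24.48): the cube is absent (z outside [0, 11.5]); the cube at (8, 9) does not reach this height (z outside [1.5, 9.5]); the cube at (-2, 6.5) (footprint 29.5×24.5) is included at this height (area 722.75 mm²); Combining (union): only the 29.5×24.5 cube at (-2, 6.5) is present, so the union is just that shape — area = 722.75 mm². So its area = 722.75 mm². Layer 18 (z = 2.16): the cube is present — its section is the full 11×16.5 rectangle (area 181.50 mm²); the cube at (8, 9) (footprint 14.5×21.5) is included at this height (area 311.75 mm²); the cube at (-2, 6.5) is present — its section is the full 29.5×24.5 rectangle (area 722.75 mm²); Combining (union): the regions partially overlap — summed areas 1216.00 mm² minus the doubly-counted overlap 421.75 mm² gives 794.25 mm² — area = 794.25 mm². So its area = 794.25 mm². Layer 18 is larger (794.25 vs 722.75 mm²).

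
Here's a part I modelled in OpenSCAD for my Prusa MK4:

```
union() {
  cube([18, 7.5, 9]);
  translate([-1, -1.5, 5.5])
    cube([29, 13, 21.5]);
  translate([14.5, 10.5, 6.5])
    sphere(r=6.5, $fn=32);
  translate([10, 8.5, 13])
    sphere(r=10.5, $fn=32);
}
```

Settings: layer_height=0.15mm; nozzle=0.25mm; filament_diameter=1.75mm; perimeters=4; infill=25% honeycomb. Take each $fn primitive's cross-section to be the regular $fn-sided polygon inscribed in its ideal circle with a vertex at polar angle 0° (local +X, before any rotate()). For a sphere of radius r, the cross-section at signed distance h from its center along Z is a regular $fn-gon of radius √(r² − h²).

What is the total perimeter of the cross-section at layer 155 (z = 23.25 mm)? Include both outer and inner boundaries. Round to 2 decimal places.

84.00 mm

At z = 23.25 mm: the cube does not reach this height (z outside [0, 9]); the cube at (-1, -1.5) (footprint 29×13) is included at this height (perimeter 84.00 mm); the sphere at (14.5, 10.5) is absent (|z−center|=16.750 > r=6.5); the r=10.5 sphere at (10, 8.5) contributes a regular 32-gon of circumradius √(10.5²−10.25²) = 2.278 (perimeter = 2·32·2.278·sin(180°/32) = 14.29 mm); Combining (union): the r=10.5 sphere at (10, 8.5) lies entirely inside the 29×13 cube at (-1, -1.5), so the union is just the 29×13 cube at (-1, -1.5) — boundary = 84.00 mm. Overall, the cross-section is a single solid region. Total boundary length (outer) = 84.00 mm.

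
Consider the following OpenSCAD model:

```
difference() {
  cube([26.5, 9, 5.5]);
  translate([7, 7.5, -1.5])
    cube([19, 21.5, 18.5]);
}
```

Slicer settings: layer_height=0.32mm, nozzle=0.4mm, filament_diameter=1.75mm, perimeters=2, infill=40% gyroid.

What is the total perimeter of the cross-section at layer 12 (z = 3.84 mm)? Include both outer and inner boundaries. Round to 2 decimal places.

74.00 mm

At z = 3.84 mm: the cube (footprint 26.5×9) is included at this height (perimeter 71.00 mm); the cube at (7, 7.5) (footprint 19×21.5) is included at this height (perimeter 81.00 mm); Taking the first minus the rest: starting from the 26.5×9 cube, the 19×21.5 cube at (7, 7.5) partially overlaps it — only the 28.50 mm² overlap (of its 408.50 mm²) is removed, clipping the outline — boundary = 74.00 mm. Overall, the cross-section is a single solid region. Total boundary length (outer) = 74.00 mm.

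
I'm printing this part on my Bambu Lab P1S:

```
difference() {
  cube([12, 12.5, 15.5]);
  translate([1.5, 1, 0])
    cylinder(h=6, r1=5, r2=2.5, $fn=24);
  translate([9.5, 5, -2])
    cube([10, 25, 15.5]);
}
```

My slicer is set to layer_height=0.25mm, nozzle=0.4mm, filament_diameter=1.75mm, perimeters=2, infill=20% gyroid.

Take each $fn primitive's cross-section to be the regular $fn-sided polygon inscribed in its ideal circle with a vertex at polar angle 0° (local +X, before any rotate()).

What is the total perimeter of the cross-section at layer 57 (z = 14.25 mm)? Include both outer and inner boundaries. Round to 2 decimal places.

49.00 mm

At z = 14.25 mm: the cube is present — its section is the full 12×12.5 rectangle (perimeter 49.00 mm); the cone at (1.5, 1) does not reach this height (z outside [0, 6]); the cube at (9.5, 5) is not intersected at this z (z outside [-2, 13.5]); Taking the first minus the rest: none of the subtracted shapes is present at this height, so the 12×12.5 cube is unchanged — boundary = 49.00 mm. Overall, the cross-section is a single solid region. Total boundary length (outer) = 49.00 mm.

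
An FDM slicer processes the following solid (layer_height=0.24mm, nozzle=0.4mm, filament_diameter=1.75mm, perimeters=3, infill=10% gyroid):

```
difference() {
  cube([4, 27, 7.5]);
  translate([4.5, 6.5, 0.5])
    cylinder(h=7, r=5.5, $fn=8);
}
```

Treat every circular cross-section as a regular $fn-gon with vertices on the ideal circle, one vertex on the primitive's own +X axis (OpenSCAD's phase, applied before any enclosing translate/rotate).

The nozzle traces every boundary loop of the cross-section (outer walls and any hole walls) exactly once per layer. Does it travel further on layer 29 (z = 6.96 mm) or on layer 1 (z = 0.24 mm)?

layer 1 (z = 0.24 mm)

Layer 29 (z = 6.96): the 4×27 cube contributes its full rectangle (perimeter 62.00 mm); the r=5.5 cylinder at (4.5, 6.5) gives a regular 8-gon of circumradius 5.5 (constant along its height) (perimeter = 2·8·5.500·sin(180°/8) = 33.68 mm); Taking the first minus the rest: starting from the 4×27 cube, the r=5.5 cylinder at (4.5, 6.5) partially overlaps it — only the 34.97 mm² overlap (of its 85.56 mm²) is removed, clipping the outline — boundary = 57.12 mm. So its perimeter = 57.12 mm. Layer 1 (z = 0.24): the 4×27 cube contributes its full rectangle (perimeter 62.00 mm); the cylinder at (4.5, 6.5) is not intersected at this z (z outside [0.5, 7.5]); Taking the first minus the rest: none of the subtracted shapes is present at this height, so the 4×27 cube is unchanged — boundary = 62.00 mm. So its perimeter = 62.00 mm. Layer 1 is larger (62.00 vs 57.12 mm).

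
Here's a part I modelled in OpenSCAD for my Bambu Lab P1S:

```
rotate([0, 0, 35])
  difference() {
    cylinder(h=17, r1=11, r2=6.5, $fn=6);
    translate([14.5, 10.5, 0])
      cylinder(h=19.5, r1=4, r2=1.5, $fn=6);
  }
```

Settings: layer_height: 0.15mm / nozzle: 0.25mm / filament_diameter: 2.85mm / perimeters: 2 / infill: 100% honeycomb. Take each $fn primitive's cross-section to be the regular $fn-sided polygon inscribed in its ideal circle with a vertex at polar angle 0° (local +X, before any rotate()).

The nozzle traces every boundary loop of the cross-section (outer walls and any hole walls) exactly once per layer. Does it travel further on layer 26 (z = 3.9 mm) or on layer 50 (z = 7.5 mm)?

layer 26 (z = 3.9 mm)

Layer 26 (z = 3.9): the cone contributes a regular 6-gon of circumradius 9.968 (interpolated between r1=11 and r2=6.5 at t=0.229) (perimeter = 2·6·9.968·sin(180°/6) = 59.81 mm); the cone at (14.5, 10.5): at t=0.200 of its height the radius interpolates to r₁+(r₂−r₁)t = 3.500, giving a regular 6-gon of that circumradius (perimeter = 2·6·3.500·sin(180°/6) = 21.00 mm); Taking the first minus the rest: starting from the cone, the cone at (14.5, 10.5) misses the remaining region (no effect) — boundary = 59.81 mm; (rotated 35° about Z; rotation is an isometry so areas/perimeters/island counts are preserved). So its perimeter = 59.81 mm. Layer 50 (z = 7.5): the cone (r1=11→r2=6.5) has section circumradius 9.015 here — a regular 6-gon (perimeter = 2·6·9.015·sin(180°/6) = 54.09 mm); the cone at (14.5, 10.5) (r1=4→r2=1.5) has section circumradius 3.038 here — a regular 6-gon (perimeter = 2·6·3.038·sin(180°/6) = 18.23 mm); Subtracting the remaining from the first: starting from the cone, the cone at (14.5, 10.5) misses the remaining region (no effect) — boundary = 54.09 mm; (rotated 35° about Z; rotation is an isometry so areas/perimeters/island counts are preserved). So its perimeter = 54.09 mm. Layer 26 is larger (59.81 vs 54.09 mm).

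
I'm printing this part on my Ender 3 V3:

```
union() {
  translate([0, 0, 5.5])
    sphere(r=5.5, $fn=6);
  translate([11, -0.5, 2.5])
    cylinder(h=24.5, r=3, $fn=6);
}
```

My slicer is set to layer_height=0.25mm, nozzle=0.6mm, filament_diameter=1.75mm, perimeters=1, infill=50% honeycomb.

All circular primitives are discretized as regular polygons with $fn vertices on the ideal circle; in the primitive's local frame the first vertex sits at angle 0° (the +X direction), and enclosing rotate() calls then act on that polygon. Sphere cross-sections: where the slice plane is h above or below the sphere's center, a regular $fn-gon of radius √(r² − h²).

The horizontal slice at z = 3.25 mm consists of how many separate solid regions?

2

At z = 3.25 mm: the r=5.5 sphere slices to a regular 6-gon of circumradius 5.019 (√(r²−h²) with h=2.25 from center); the r=3 cylinder at (11, -0.5) contributes a regular 6-gon of circumradius 3; Merging all regions: the 2 present regions are separate (no shared area or edge), so areas and boundary lengths simply add and each stays a separate island — 2 connected regions. The result has 2 disconnected regions.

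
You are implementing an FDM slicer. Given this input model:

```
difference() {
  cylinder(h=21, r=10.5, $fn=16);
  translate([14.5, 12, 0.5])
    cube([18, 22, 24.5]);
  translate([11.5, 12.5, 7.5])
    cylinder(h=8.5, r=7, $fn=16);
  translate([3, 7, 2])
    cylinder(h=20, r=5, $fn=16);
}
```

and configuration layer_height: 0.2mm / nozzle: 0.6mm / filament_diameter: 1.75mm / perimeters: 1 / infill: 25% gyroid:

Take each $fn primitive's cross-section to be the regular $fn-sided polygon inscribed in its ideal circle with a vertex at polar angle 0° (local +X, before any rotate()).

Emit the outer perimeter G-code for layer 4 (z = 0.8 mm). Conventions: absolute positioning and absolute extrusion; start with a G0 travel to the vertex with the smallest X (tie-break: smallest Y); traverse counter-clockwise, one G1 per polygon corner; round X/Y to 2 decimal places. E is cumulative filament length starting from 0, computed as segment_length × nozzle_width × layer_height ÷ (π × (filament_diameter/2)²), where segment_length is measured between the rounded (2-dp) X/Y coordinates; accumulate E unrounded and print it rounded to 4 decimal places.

At z = 0.8 mm: the r=10.5 cylinder contributes a regular 16-gon of circumradius 10.5; the cube at (14.5, 12) (footprint 18×22) is included at this height; the cylinder at (11.5, 12.5) does not reach this height (z outside [7.5, 16]); the cylinder at (3, 7) is absent (z outside [2, 22]); After the difference (first − rest): starting from the r=10.5 cylinder, the 18×22 cube at (14.5, 12) misses the remaining region (no effect) — 1 connected region. The outline is a single polygon with 16 vertices. Extrusion per mm of travel: 0.6 × 0.2 / (π × 0.875²) = 0.049890. Accumulating E over each segment gives final E = 3.2698.

G0 X-10.50 Y0.00 Z0.80
G1 X-9.70 Y-4.02 E0.2045
G1 X-7.42 Y-7.42 E0.4087
G1 X-4.02 Y-9.70 E0.6130
G1 X0.00 Y-10.50 E0.8175
G1 X4.02 Y-9.70 E1.0219
G1 X7.42 Y-7.42 E1.2262
G1 X9.70 Y-4.02 E1.4304
G1 X10.50 Y0.00 E1.6349
G1 X9.70 Y4.02 E1.8394
G1 X7.42 Y7.42 E2.0436
G1 X4.02 Y9.70 E2.2479
G1 X0.00 Y10.50 E2.4524
G1 X-4.02 Y9.70 E2.6569
G1 X-7.42 Y7.42 E2.8611
G1 X-9.70 Y4.02 E3.0653
G1 X-10.50 Y0.00 E3.2698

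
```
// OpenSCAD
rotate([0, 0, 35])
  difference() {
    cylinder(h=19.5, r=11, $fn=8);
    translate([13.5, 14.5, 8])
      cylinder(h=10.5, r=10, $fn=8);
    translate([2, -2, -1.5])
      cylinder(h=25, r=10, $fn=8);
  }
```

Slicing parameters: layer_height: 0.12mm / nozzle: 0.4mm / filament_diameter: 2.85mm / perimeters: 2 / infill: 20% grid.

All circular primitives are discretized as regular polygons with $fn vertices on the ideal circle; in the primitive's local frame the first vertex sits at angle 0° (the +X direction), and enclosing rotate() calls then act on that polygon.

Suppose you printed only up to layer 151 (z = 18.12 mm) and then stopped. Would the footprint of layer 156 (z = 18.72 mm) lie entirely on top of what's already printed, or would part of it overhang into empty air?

Compare the two slices. At z = 18.12: the r=11 cylinder gives a regular 8-gon of circumradius 11 (constant along its height) (area = (8/2)·11.000²·sin(360°/8) = 342.24 mm²); the r=10 cylinder at (13.5, 14.5) contributes a regular 8-gon of circumradius 10 (area = (8/2)·10.000²·sin(360°/8) = 282.84 mm²); the r=10 cylinder at (2, -2) gives a regular 8-gon of circumradius 10 (constant along its height) (area = (8/2)·10.000²·sin(360°/8) = 282.84 mm²); Taking the first minus the rest: starting from the r=11 cylinder (342.24 mm²), the r=10 cylinder at (13.5, 14.5) partially overlaps it — only the 1.64 mm² overlap (of its 282.84 mm²) is removed, clipping the outline; the r=10 cylinder at (2, -2) partially overlaps it — only the 253.59 mm² overlap (of its 282.84 mm²) is removed, clipping the outline — area = 87.01 mm²; (whole slice rotated 35° about Z — lengths, areas and connectivity unchanged). At z = 18.72: the cylinder: section is a regular 8-gon, circumradius r=11 (area = (8/2)·11.000²·sin(360°/8) = 342.24 mm²); the cylinder at (13.5, 14.5) is absent (z outside [8, 18.5]); the r=10 cylinder at (2, -2) gives a regular 8-gon of circumradius 10 (constant along its height) (area = (8/2)·10.000²·sin(360°/8) = 282.84 mm²); Taking the first minus the rest: starting from the r=11 cylinder (342.24 mm²), the r=10 cylinder at (2, -2) partially overlaps it — only the 253.59 mm² overlap (of its 282.84 mm²) is removed, clipping the outline — area = 88.65 mm²; (whole slice rotated 35° about Z — lengths, areas and connectivity unchanged). Checking containment: at z = 18.72 the cross-section extends beyond the z = 18.12 cross-section by about 1.64 mm².

part overhangs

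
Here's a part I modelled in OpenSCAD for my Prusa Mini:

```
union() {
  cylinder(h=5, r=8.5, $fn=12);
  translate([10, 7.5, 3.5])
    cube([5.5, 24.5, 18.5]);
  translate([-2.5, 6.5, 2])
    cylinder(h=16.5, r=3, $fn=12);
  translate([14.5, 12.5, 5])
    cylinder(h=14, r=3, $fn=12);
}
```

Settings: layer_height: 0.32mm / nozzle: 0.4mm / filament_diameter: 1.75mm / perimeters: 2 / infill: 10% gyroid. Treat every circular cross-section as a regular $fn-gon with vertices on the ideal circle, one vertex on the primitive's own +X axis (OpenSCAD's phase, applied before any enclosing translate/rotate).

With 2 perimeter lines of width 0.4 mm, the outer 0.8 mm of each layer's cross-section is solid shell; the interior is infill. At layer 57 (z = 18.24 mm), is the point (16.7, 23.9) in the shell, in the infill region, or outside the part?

At z = 18.24 mm: the cylinder is not intersected at this z (z outside [0, 5]); the cube at (10, 7.5) (footprint 5.5×24.5) is included at this height; the cylinder at (-2.5, 6.5): section is a regular 12-gon, circumradius r=3; the r=3 cylinder at (14.5, 12.5) gives a regular 12-gon of circumradius 3 (constant along its height); Combining (union): the regions partially overlap (shared area 19.23 mm²), so overlapping operands fuse into one piece — 2 connected regions. Overall, the cross-section has 2 separate islands. The nearest boundary edge runs (15.50, 32.00)→(15.50, 15.23); distance from the point to it = 1.20 mm. The point is not inside any of the regions above, so it lies outside the cross-section (1.20 mm from the nearest boundary).

outside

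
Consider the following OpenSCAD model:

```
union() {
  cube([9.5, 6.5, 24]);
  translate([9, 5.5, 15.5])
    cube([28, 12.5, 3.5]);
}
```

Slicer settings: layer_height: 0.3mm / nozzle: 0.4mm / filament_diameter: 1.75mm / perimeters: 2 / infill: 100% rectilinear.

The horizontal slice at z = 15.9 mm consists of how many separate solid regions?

At z = 15.9 mm: the cube (footprint 9.5×6.5) is included at this height; the 28×12.5 cube at (9, 5.5) contributes its full rectangle; Combining (union): the regions partially overlap (shared area 0.50 mm²), so overlapping operands fuse into one piece — 1 connected region. The result has 1 disconnected region.

1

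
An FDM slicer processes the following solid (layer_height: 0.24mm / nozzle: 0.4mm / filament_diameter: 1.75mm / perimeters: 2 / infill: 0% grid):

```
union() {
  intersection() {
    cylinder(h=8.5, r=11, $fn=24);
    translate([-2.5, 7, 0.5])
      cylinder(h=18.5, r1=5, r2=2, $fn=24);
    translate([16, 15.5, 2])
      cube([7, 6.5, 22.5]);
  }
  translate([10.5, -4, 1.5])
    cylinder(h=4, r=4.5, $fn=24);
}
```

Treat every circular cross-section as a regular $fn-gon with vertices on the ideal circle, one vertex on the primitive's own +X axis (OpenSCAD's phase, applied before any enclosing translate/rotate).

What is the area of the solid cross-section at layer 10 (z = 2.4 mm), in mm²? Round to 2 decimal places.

62.89 mm²

At z = 2.4 mm: the cylinder: section is a regular 24-gon, circumradius r=11 (area = (24/2)·11.000²·sin(360°/24) = 375.81 mm²); the cone at (-2.5, 7) contributes a regular 24-gon of circumradius 4.692 (interpolated between r1=5 and r2=2 at t=0.103) (area = (24/2)·4.692²·sin(360°/24) = 68.37 mm²); the cube at (16, 15.5) is present — its section is the full 7×6.5 rectangle (area 45.50 mm²); Taking the intersection: the cone at (-2.5, 7) partially overlaps the r=11 cylinder; clipping to the common part keeps 62.27 mm²; the 7×6.5 cube at (16, 15.5) does not overlap the running intersection (empty) — nothing remains; the cylinder at (10.5, -4): section is a regular 24-gon, circumradius r=4.5 (area = (24/2)·4.500²·sin(360°/24) = 62.89 mm²); Taking the union: only the r=4.5 cylinder at (10.5, -4) is present, so the union is just that shape — area = 62.89 mm². Overall, the cross-section is a single solid region. Net area = 62.89 mm².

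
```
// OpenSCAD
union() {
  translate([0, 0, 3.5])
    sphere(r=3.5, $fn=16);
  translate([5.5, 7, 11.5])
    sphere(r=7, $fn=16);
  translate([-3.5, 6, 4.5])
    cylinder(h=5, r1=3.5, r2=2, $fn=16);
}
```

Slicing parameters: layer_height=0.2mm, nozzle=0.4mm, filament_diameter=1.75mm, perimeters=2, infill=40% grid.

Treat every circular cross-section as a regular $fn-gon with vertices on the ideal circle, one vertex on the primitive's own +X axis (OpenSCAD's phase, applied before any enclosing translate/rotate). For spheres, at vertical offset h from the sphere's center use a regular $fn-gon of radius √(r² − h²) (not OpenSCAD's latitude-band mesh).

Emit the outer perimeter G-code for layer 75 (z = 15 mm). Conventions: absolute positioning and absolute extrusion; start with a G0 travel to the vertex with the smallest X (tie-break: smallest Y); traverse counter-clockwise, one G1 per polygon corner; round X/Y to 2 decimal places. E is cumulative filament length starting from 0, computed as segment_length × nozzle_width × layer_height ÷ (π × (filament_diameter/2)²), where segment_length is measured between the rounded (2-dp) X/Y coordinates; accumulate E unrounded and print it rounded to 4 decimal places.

G0 X-0.56 Y7.00 Z15.00
G1 X-0.10 Y4.68 E0.0787
G1 X1.21 Y2.71 E0.1574
G1 X3.18 Y1.40 E0.2360
G1 X5.50 Y0.94 E0.3147
G1 X7.82 Y1.40 E0.3934
G1 X9.79 Y2.71 E0.4721
G1 X11.10 Y4.68 E0.5507
G1 X11.56 Y7.00 E0.6294
G1 X11.10 Y9.32 E0.7081
G1 X9.79 Y11.29 E0.7868
G1 X7.82 Y12.60 E0.8654
G1 X5.50 Y13.06 E0.9441
G1 X3.18 Y12.60 E1.0228
G1 X1.21 Y11.29 E1.1015
G1 X-0.10 Y9.32 E1.1802
G1 X-0.56 Y7.00 E1.2588

At z = 15 mm: the sphere does not reach this height (|z−center|=11.500 > r=3.5); the sphere at (5.5, 7): section is a regular 16-gon, circumradius = √(r²−h²) = √(7²−3.5²) = 6.062; the cone at (-3.5, 6) is not intersected at this z (z outside [4.5, 9.5]); Combining (union): only the r=7 sphere at (5.5, 7) is present, so the union is just that shape — 1 connected region. The outline is a single polygon with 16 vertices. Extrusion per mm of travel: 0.4 × 0.2 / (π × 0.875²) = 0.033260. Accumulating E over each segment gives final E = 1.2588.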